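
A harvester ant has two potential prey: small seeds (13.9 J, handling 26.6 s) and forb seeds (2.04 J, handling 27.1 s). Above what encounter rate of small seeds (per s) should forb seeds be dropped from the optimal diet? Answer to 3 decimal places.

The zero-one rule: include forb seeds iff E₂/h₂ > λE₁/(1+λh₁). Equality gives the switch point.
λE₁h₂ = E₂ + λE₂h₁ ⇒ λ = E₂/(E₁h₂ − E₂h₁) = 2.04/(376.7 − 54.26) = 0.006327 per s.

0.006 per s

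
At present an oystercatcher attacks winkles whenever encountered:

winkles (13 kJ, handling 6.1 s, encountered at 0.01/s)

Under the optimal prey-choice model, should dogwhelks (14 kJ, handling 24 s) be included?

On winkles alone, R = ΣλE/(1+Σλh) = 0.13/1.061 = 0.1225 kJ/s.
Profitability of dogwhelks: 14/24 = 0.5833 kJ/s.
0.5833 > 0.1225, so adding dogwhelks raises the average — include it.

Yes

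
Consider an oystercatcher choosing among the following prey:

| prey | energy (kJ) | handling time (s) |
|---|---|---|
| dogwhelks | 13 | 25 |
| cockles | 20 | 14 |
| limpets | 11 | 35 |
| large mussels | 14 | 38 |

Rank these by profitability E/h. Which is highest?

In descending order of E/h:
cockles: 20/14 = 1.43 kJ/s
dogwhelks: 13/25 = 0.52 kJ/s
large mussels: 14/38 = 0.368 kJ/s
limpets: 11/35 = 0.314 kJ/s

cockles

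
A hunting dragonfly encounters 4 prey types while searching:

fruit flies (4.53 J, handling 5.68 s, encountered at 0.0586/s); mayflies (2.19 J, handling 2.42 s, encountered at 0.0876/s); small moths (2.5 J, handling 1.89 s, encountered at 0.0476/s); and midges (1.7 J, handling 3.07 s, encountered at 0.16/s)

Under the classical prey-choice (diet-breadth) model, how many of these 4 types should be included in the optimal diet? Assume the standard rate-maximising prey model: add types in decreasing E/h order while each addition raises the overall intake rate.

E/h in descending order: small moths 1.32, mayflies 0.905, fruit flies 0.798, midges 0.554 J/s. The optimal diet is the largest prefix of this list for which every included type satisfies E_i/h_i > R on the types above it.
Rate on top 1: 0.1092. mayflies: 0.905 > 0.1092 → include.
Rate on top 2: 0.2388. fruit flies: 0.798 > 0.2388 → include.
Rate on top 3: 0.3525. midges: 0.554 > 0.3525 → include.
Optimal diet: small moths, mayflies, fruit flies, midges — 4 of 4 types.

4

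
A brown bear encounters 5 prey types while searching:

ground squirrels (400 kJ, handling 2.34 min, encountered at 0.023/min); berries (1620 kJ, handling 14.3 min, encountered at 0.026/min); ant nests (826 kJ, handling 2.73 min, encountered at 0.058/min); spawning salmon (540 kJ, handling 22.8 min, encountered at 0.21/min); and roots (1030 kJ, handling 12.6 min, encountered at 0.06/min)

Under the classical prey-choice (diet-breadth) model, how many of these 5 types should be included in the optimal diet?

4

E/h in descending order: ant nests 303, ground squirrels 171, berries 113, roots 81.7, spawning salmon 23.7 kJ/min. The optimal diet is the largest prefix of this list for which every included type satisfies E_i/h_i > R on the types above it.
Rate on top 1: 41.36. ground squirrels: 171 > 41.36 → include.
Rate on top 2: 47.11. berries: 113 > 47.11 → include.
Rate on top 3: 62.65. roots: 81.7 > 62.65 → include.
Rate on top 4: 68.82. spawning salmon: 23.7 < 68.82 → exclude; stop.
Optimal diet: ant nests, ground squirrels, berries, roots — 4 of 5 types.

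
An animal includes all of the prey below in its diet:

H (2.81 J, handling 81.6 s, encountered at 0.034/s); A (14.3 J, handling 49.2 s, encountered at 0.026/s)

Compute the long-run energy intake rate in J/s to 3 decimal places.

R = Σλ_iE_i / (1 + Σλ_ih_i)
Numerator: 0.034×2.81 + 0.026×14.3 = 0.4673
Denominator: 1 + 0.034×81.6 + 0.026×49.2 = 5.054
R = 0.4673/5.054 = 0.09248 J/s

0.092 J/s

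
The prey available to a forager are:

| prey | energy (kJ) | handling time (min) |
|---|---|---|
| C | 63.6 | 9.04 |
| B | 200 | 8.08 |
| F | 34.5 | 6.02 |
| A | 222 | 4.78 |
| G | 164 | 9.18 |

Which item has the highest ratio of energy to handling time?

A

Profitability E/h (kJ/min): C = 63.6/9.04 = 7.04, B = 200/8.08 = 24.8, F = 34.5/6.02 = 5.73, A = 222/4.78 = 46.4, G = 164/9.18 = 17.9.
Ranked: A > B > G > C > F.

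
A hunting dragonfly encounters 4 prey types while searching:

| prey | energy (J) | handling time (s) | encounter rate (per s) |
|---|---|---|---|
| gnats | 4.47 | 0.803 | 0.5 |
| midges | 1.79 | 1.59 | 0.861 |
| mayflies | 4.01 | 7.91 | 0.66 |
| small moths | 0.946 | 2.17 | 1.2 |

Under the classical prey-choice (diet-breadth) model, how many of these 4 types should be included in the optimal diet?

Rank by E/h (J/s): gnats 5.57, midges 1.13, mayflies 0.507, small moths 0.436. Include each in turn until the next type's E/h falls below the running intake rate.
Rate on top 1: 1.595. midges: 1.13 < 1.595 → exclude; stop.
Optimal diet: gnats — 1 of 4 types.

1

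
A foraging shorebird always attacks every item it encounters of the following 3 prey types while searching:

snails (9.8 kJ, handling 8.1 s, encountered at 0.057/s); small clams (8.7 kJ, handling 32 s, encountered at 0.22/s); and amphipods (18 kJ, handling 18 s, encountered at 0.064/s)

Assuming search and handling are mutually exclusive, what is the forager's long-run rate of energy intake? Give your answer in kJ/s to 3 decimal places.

Energy encountered per unit search time: 0.057×9.8 + 0.22×8.7 + 0.064×18 = 3.625 kJ/s.
Handling time per unit search time: 0.057×8.1 + 0.22×32 + 0.064×18 = 8.654.
Rate = 3.625/(1 + 8.654) = 0.3755 kJ/s.

0.375 kJ/s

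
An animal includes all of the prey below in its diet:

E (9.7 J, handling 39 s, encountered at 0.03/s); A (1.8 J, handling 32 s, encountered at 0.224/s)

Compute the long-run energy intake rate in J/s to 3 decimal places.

Energy encountered per unit search time: 0.03×9.7 + 0.224×1.8 = 0.6942 J/s.
Handling time per unit search time: 0.03×39 + 0.224×32 = 8.338.
Rate = 0.6942/(1 + 8.338) = 0.07434 J/s.

0.074 J/s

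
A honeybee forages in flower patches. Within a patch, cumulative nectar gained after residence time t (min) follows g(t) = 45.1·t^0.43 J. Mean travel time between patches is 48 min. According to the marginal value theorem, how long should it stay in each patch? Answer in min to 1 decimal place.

Optimal t* satisfies g'(t*) = g(t*)/(T + t*).
g'(t) = 0.43·45.1·t^-0.57. Setting 0.43·45.1·t^-0.57 = 45.1·t^0.43/(48+t) gives 0.43(48+t) = t, so 0.57·t = 0.43×48.
t* = 0.43×48/0.57 = 36.21 min.

36.2 min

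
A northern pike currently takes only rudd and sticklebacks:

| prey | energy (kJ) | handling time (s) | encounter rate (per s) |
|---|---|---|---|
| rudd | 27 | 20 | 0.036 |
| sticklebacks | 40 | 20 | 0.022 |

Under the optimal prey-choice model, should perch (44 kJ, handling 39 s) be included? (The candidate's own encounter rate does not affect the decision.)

Yes

Current rate: (0.036×27 + 0.022×40)/(1 + 0.036×20 + 0.022×20) = 0.8574 kJ/s.
perch: E/h = 44/39 = 1.128 kJ/s.
1.128 > 0.8574, so adding perch raises the average — include it.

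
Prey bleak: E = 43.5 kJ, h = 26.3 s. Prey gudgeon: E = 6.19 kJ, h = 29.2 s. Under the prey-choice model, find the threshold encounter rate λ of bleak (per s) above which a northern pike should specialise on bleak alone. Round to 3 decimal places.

At the threshold, the rate on bleak alone equals the profitability of gudgeon: λ·43.5/(1 + λ·26.3) = 6.19/29.2 = 0.212.
Rearranging, λ(43.5 − 0.212×26.3) = 0.212, so λ = 0.212/37.92 = 0.00559 per s.

0.006 per s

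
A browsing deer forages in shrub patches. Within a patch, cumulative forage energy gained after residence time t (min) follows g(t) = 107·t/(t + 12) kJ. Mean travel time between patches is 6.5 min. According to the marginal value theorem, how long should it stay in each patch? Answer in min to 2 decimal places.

By the marginal value theorem, leave when the instantaneous gain rate g'(t) equals the habitat-wide average g(t)/(T + t).
g'(t) = 107·12/(t + 12)². Setting 107·12/(t+12)² = 107t/[(t+12)(6.5+t)] gives 12(6.5+t) = t(t+12), so t² = 12×6.5 = 78.
t* = √78 = 8.832 min.

8.83 min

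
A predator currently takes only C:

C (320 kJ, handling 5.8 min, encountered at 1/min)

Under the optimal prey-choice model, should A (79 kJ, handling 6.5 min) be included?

No

On C alone, R = ΣλE/(1+Σλh) = 320/6.8 = 47.06 kJ/min.
A: E/h = 79/6.5 = 12.15 kJ/min.
Since 12.15 < R, time spent handling A is better spent searching.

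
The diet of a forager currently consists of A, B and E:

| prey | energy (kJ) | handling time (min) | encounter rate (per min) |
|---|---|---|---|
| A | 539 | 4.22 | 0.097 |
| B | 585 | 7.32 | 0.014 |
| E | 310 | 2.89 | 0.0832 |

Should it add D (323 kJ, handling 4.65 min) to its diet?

Yes

On A, B and E alone, R = ΣλE/(1+Σλh) = 86.27/1.752 = 49.23 kJ/min.
Profitability of D: 323/4.65 = 69.46 kJ/min.
69.46 > 49.23, so adding D raises the average — include it.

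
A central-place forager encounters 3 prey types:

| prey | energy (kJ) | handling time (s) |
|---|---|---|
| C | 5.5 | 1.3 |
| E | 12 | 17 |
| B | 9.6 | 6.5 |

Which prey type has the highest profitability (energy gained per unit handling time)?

C

Profitability E/h (kJ/s): C = 5.5/1.3 = 4.23, E = 12/17 = 0.706, B = 9.6/6.5 = 1.48.
Ranked: C > B > E.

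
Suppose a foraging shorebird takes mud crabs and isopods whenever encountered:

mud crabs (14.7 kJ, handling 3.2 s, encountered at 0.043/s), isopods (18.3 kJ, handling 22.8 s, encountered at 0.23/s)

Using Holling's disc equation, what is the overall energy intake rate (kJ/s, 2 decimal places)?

Energy encountered per unit search time: 0.043×14.7 + 0.23×18.3 = 4.841 kJ/s.
Handling time per unit search time: 0.043×3.2 + 0.23×22.8 = 5.382.
Rate = 4.841/(1 + 5.382) = 0.7586 kJ/s.

0.76 kJ/s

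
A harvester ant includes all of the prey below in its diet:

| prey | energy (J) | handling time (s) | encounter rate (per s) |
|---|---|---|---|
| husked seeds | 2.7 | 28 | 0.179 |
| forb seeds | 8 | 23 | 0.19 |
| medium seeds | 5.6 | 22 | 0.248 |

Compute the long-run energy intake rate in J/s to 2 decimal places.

R = (0.179×2.7 + 0.19×8 + 0.248×5.6) / (1 + 0.179×28 + 0.19×23 + 0.248×22) = 3.392/15.84 = 0.2142 J/s.

0.21 J/s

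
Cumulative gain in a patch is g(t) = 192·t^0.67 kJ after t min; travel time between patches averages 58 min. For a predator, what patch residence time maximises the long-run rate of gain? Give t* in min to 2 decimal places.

117.76 min

Maximise g(t)/(T+t): set derivative to zero → g'(t)(T+t) = g(t).
g'(t) = 0.67·192·t^-0.33. Setting 0.67·192·t^-0.33 = 192·t^0.67/(58+t) gives 0.67(58+t) = t, so 0.33·t = 0.67×58.
t* = 0.67×58/0.33 = 117.8 min.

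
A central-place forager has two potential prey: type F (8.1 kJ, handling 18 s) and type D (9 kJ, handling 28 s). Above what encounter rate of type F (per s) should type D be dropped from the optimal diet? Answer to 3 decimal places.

At the threshold, the rate on type F alone equals the profitability of type D: λ·8.1/(1 + λ·18) = 9/28 = 0.3214.
Rearranging, λ(8.1 − 0.3214×18) = 0.3214, so λ = 0.3214/2.314 = 0.1389 per s.

0.139 per s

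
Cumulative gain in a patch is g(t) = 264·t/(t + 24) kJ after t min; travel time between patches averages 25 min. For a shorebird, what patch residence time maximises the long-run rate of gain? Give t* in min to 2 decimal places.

24.49 min

Optimal t* satisfies g'(t*) = g(t*)/(T + t*).
g'(t) = 264·24/(t + 24)². Setting 264·24/(t+24)² = 264t/[(t+24)(25+t)] gives 24(25+t) = t(t+24), so t² = 24×25 = 600.
t* = √600 = 24.49 min.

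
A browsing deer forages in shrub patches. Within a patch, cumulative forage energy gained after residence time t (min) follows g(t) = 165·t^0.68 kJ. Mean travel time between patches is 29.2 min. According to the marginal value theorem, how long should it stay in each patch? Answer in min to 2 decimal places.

Optimal t* satisfies g'(t*) = g(t*)/(T + t*).
g'(t) = 0.68·165·t^-0.32. Setting 0.68·165·t^-0.32 = 165·t^0.68/(29.2+t) gives 0.68(29.2+t) = t, so 0.32·t = 0.68×29.2.
t* = 0.68×29.2/0.32 = 62.05 min.

62.05 min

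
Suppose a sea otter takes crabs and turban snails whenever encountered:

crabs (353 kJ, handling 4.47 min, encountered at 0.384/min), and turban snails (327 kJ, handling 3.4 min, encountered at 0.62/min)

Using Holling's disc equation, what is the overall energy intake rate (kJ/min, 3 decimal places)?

R = Σλ_iE_i / (1 + Σλ_ih_i)
Numerator: 0.384×353 + 0.62×327 = 338.3
Denominator: 1 + 0.384×4.47 + 0.62×3.4 = 4.824
R = 338.3/4.824 = 70.12 kJ/min

70.120 kJ/min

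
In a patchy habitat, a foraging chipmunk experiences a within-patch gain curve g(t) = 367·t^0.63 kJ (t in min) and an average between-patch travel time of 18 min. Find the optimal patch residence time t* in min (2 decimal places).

Maximise g(t)/(T+t): set derivative to zero → g'(t)(T+t) = g(t).
g'(t) = 0.63·367·t^-0.37. Setting 0.63·367·t^-0.37 = 367·t^0.63/(18+t) gives 0.63(18+t) = t, so 0.37·t = 0.63×18.
t* = 0.63×18/0.37 = 30.65 min.

30.65 min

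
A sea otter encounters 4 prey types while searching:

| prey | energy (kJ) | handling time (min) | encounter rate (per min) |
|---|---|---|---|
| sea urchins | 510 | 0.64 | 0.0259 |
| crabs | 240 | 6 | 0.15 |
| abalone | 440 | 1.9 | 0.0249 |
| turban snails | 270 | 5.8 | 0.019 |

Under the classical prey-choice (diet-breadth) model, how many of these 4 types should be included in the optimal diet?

4

Rank by E/h (kJ/min): sea urchins 797, abalone 232, turban snails 46.6, crabs 40. Include each in turn until the next type's E/h falls below the running intake rate.
Rate on top 1: 12.99. abalone: 232 > 12.99 → include.
Rate on top 2: 22.71. turban snails: 46.6 > 22.71 → include.
Rate on top 3: 24.95. crabs: 40 > 24.95 → include.
Optimal diet: sea urchins, abalone, turban snails, crabs — 4 of 4 types.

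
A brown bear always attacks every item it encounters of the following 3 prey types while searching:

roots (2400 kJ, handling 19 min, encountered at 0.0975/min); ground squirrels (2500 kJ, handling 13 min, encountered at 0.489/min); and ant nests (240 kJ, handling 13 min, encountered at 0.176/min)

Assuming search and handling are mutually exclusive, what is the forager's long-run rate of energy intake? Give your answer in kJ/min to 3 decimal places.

130.354 kJ/min

R = (0.0975×2400 + 0.489×2500 + 0.176×240) / (1 + 0.0975×19 + 0.489×13 + 0.176×13) = 1499/11.5 = 130.4 kJ/min.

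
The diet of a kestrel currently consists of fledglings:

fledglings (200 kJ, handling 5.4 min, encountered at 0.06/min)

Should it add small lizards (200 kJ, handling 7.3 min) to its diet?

Current rate: (0.06×200)/(1 + 0.06×5.4) = 9.063 kJ/min.
Profitability of small lizards: 200/7.3 = 27.4 kJ/min.
27.4 > 9.063, so adding small lizards raises the average — include it.

Yes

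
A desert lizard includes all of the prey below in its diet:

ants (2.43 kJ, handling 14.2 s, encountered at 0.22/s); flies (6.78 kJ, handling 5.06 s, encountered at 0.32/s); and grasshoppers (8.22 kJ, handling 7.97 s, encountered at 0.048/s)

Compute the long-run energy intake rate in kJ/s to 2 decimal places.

0.51 kJ/s

R = Σλ_iE_i / (1 + Σλ_ih_i)
Numerator: 0.22×2.43 + 0.32×6.78 + 0.048×8.22 = 3.099
Denominator: 1 + 0.22×14.2 + 0.32×5.06 + 0.048×7.97 = 6.126
R = 3.099/6.126 = 0.5059 kJ/s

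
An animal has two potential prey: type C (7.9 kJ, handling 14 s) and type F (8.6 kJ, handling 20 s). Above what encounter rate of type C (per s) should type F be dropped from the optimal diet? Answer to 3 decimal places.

0.229 per s

At the threshold, the rate on type C alone equals the profitability of type F: λ·7.9/(1 + λ·14) = 8.6/20 = 0.43.
Rearranging, λ(7.9 − 0.43×14) = 0.43, so λ = 0.43/1.88 = 0.2287 per s.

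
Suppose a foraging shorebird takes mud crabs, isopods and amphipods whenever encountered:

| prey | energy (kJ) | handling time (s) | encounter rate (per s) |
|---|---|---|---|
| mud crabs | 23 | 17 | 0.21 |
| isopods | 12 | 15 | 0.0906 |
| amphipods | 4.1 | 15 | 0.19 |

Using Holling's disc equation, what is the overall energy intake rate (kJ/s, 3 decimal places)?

R = Σλ_iE_i / (1 + Σλ_ih_i)
Numerator: 0.21×23 + 0.0906×12 + 0.19×4.1 = 6.696
Denominator: 1 + 0.21×17 + 0.0906×15 + 0.19×15 = 8.779
R = 6.696/8.779 = 0.7628 kJ/s

0.763 kJ/s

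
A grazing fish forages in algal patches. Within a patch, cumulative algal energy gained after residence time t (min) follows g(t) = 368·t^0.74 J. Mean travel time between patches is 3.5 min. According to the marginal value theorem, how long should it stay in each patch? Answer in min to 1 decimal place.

Optimal t* satisfies g'(t*) = g(t*)/(T + t*).
g'(t) = 0.74·368·t^-0.26. Setting 0.74·368·t^-0.26 = 368·t^0.74/(3.5+t) gives 0.74(3.5+t) = t, so 0.26·t = 0.74×3.5.
t* = 0.74×3.5/0.26 = 9.962 min.

10.0 min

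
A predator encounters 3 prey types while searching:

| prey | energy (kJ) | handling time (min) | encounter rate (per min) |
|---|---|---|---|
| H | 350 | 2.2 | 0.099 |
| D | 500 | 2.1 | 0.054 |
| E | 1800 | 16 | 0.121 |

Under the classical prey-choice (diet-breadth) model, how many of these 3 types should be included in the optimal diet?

Rank by E/h (kJ/min): D 238, H 159, E 112. Include each in turn until the next type's E/h falls below the running intake rate.
Rate on top 1: 24.25. H: 159 > 24.25 → include.
Rate on top 2: 46.31. E: 112 > 46.31 → include.
Optimal diet: D, H, E — 3 of 3 types.

3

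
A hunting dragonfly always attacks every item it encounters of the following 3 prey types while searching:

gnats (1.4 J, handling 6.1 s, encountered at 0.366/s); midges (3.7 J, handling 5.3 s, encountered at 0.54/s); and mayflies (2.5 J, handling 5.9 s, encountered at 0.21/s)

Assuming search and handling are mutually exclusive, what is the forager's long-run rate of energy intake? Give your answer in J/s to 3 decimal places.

R = Σλ_iE_i / (1 + Σλ_ih_i)
Numerator: 0.366×1.4 + 0.54×3.7 + 0.21×2.5 = 3.035
Denominator: 1 + 0.366×6.1 + 0.54×5.3 + 0.21×5.9 = 7.334
R = 3.035/7.334 = 0.4139 J/s

0.414 J/s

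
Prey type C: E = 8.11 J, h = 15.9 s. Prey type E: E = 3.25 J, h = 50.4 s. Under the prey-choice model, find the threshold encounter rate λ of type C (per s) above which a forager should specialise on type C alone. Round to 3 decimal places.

0.009 per s

The zero-one rule: include type E iff E₂/h₂ > λE₁/(1+λh₁). Equality gives the switch point.
λE₁h₂ = E₂ + λE₂h₁ ⇒ λ = E₂/(E₁h₂ − E₂h₁) = 3.25/(408.7 − 51.68) = 0.009102 per s.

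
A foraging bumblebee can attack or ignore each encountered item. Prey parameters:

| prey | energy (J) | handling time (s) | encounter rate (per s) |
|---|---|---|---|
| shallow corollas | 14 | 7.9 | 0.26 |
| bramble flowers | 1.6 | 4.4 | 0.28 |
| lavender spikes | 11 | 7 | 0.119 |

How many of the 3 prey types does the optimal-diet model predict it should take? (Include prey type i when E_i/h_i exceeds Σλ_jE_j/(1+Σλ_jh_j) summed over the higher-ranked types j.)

2

Rank by E/h (J/s): shallow corollas 1.77, lavender spikes 1.57, bramble flowers 0.364. Include each in turn until the next type's E/h falls below the running intake rate.
Rate on top 1: 1.192. lavender spikes: 1.57 > 1.192 → include.
Rate on top 2: 1.273. bramble flowers: 0.364 < 1.273 → exclude; stop.
Optimal diet: shallow corollas, lavender spikes — 2 of 3 types.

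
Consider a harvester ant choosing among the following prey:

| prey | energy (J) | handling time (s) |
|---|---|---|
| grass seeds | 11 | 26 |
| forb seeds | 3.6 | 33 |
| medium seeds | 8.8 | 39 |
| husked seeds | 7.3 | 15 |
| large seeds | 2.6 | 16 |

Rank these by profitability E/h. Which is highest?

In descending order of E/h:
husked seeds: 7.3/15 = 0.487 J/s
grass seeds: 11/26 = 0.423 J/s
medium seeds: 8.8/39 = 0.226 J/s
large seeds: 2.6/16 = 0.163 J/s
forb seeds: 3.6/33 = 0.109 J/s

husked seeds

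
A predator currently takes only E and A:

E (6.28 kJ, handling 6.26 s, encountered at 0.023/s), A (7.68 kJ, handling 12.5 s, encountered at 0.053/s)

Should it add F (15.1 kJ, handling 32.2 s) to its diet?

Yes

On E and A alone, R = ΣλE/(1+Σλh) = 0.5515/1.806 = 0.3053 kJ/s.
Profitability of F: 15.1/32.2 = 0.4689 kJ/s.
0.4689 > 0.3053, so adding F raises the average — include it.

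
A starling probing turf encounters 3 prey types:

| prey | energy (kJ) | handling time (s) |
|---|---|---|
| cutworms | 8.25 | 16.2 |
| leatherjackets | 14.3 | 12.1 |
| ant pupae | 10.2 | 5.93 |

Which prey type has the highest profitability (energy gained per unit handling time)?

ant pupae

Profitability E/h (kJ/s): cutworms = 8.25/16.2 = 0.509, leatherjackets = 14.3/12.1 = 1.18, ant pupae = 10.2/5.93 = 1.72.
Ranked: ant pupae > leatherjackets > cutworms.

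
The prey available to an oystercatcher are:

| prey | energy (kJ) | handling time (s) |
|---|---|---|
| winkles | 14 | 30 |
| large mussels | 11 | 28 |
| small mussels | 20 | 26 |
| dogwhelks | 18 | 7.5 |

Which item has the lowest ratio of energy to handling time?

large mussels

In descending order of E/h:
dogwhelks: 18/7.5 = 2.4 kJ/s
small mussels: 20/26 = 0.769 kJ/s
winkles: 14/30 = 0.467 kJ/s
large mussels: 11/28 = 0.393 kJ/s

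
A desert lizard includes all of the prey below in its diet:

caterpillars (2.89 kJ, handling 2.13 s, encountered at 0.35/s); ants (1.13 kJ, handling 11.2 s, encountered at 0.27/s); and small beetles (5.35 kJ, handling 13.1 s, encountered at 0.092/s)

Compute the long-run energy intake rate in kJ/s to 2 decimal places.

0.30 kJ/s

Energy encountered per unit search time: 0.35×2.89 + 0.27×1.13 + 0.092×5.35 = 1.809 kJ/s.
Handling time per unit search time: 0.35×2.13 + 0.27×11.2 + 0.092×13.1 = 4.975.
Rate = 1.809/(1 + 4.975) = 0.3027 kJ/s.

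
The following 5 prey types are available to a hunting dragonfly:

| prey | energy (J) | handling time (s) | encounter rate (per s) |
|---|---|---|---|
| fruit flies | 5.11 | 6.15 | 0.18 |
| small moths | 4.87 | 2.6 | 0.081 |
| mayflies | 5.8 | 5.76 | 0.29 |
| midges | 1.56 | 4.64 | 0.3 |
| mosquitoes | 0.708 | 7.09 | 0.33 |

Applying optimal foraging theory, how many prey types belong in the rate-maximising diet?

3

E/h in descending order: small moths 1.87, mayflies 1.01, fruit flies 0.831, midges 0.336, mosquitoes 0.0999 J/s. The optimal diet is the largest prefix of this list for which every included type satisfies E_i/h_i > R on the types above it.
Rate on top 1: 0.3258. mayflies: 1.01 > 0.3258 → include.
Rate on top 2: 0.7207. fruit flies: 0.831 > 0.7207 → include.
Rate on top 3: 0.7513. midges: 0.336 < 0.7513 → exclude; stop.
Optimal diet: small moths, mayflies, fruit flies — 3 of 5 types.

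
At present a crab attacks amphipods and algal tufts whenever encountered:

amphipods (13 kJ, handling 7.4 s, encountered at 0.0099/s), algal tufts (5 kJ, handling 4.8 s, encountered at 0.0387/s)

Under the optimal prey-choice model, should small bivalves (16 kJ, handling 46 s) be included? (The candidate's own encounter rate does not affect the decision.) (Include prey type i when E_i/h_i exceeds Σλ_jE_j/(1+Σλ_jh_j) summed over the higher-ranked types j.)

Current rate: (0.0099×13 + 0.0387×5)/(1 + 0.0099×7.4 + 0.0387×4.8) = 0.2559 kJ/s.
small bivalves: E/h = 16/46 = 0.3478 kJ/s.
0.3478 > 0.2559, so adding small bivalves raises the average — include it.

Yes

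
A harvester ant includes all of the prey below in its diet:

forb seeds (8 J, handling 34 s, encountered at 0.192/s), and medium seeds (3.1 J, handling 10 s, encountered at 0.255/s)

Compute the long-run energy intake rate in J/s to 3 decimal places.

0.231 J/s

Energy encountered per unit search time: 0.192×8 + 0.255×3.1 = 2.327 J/s.
Handling time per unit search time: 0.192×34 + 0.255×10 = 9.078.
Rate = 2.327/(1 + 9.078) = 0.2308 J/s.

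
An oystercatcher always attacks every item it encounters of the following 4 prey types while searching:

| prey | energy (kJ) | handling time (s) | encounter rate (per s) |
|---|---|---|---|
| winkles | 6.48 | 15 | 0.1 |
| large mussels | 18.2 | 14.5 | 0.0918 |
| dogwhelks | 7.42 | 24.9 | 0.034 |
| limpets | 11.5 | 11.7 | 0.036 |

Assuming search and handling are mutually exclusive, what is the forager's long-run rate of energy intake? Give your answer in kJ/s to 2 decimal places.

R = Σλ_iE_i / (1 + Σλ_ih_i)
Numerator: 0.1×6.48 + 0.0918×18.2 + 0.034×7.42 + 0.036×11.5 = 2.985
Denominator: 1 + 0.1×15 + 0.0918×14.5 + 0.034×24.9 + 0.036×11.7 = 5.099
R = 2.985/5.099 = 0.5854 kJ/s

0.59 kJ/s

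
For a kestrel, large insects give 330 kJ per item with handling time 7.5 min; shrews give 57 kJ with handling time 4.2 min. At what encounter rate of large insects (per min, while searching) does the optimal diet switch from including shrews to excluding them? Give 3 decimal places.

0.059 per min

Drop shrews once their profitability E₂/h₂ falls below the rate achievable on large insects alone: E₂/h₂ = λE₁/(1 + λh₁).
Solve for λ: λE₁h₂ = E₂(1 + λh₁) → λ(E₁h₂ − E₂h₁) = E₂ → λ = E₂/(E₁h₂ − E₂h₁).
λ = 57/(330×4.2 − 57×7.5) = 57/958.5 = 0.05947 per min.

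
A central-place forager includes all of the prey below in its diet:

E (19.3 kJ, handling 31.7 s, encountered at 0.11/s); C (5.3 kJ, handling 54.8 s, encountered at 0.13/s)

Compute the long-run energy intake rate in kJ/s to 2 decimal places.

R = (0.11×19.3 + 0.13×5.3) / (1 + 0.11×31.7 + 0.13×54.8) = 2.812/11.61 = 0.2422 kJ/s.

0.24 kJ/s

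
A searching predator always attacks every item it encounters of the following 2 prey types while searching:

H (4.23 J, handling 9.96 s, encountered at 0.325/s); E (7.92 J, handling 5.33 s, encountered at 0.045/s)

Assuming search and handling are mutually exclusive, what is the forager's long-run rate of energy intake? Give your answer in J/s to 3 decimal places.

0.387 J/s

R = Σλ_iE_i / (1 + Σλ_ih_i)
Numerator: 0.325×4.23 + 0.045×7.92 = 1.731
Denominator: 1 + 0.325×9.96 + 0.045×5.33 = 4.477
R = 1.731/4.477 = 0.3867 J/s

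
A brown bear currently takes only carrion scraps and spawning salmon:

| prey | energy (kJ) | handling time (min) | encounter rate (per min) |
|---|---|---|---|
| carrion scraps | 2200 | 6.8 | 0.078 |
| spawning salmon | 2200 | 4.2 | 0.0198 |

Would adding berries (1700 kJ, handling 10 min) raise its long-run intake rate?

Current rate: (0.078×2200 + 0.0198×2200)/(1 + 0.078×6.8 + 0.0198×4.2) = 133.3 kJ/min.
Profitability of berries: 1700/10 = 170 kJ/min.
170 > 133.3, so adding berries raises the average — include it.

Yes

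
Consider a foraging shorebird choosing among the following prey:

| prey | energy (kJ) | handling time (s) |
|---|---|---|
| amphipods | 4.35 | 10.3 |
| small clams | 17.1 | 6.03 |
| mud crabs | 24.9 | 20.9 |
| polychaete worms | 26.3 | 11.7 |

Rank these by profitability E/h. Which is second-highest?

polychaete worms

Profitability E/h (kJ/s): amphipods = 4.35/10.3 = 0.422, small clams = 17.1/6.03 = 2.84, mud crabs = 24.9/20.9 = 1.19, polychaete worms = 26.3/11.7 = 2.25.
Ranked: small clams > polychaete worms > mud crabs > amphipods.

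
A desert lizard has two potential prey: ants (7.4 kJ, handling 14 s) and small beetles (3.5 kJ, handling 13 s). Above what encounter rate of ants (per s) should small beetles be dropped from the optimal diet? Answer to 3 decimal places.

0.074 per s

The zero-one rule: include small beetles iff E₂/h₂ > λE₁/(1+λh₁). Equality gives the switch point.
λE₁h₂ = E₂ + λE₂h₁ ⇒ λ = E₂/(E₁h₂ − E₂h₁) = 3.5/(96.2 − 49) = 0.07415 per s.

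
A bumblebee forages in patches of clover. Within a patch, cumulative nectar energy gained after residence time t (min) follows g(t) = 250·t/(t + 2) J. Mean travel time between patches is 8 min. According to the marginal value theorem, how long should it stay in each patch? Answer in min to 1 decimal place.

4.0 min

By the marginal value theorem, leave when the instantaneous gain rate g'(t) equals the habitat-wide average g(t)/(T + t).
g'(t) = 250·2/(t + 2)². Setting 250·2/(t+2)² = 250t/[(t+2)(8+t)] gives 2(8+t) = t(t+2), so t² = 2×8 = 16.
t* = √16 = 4 min.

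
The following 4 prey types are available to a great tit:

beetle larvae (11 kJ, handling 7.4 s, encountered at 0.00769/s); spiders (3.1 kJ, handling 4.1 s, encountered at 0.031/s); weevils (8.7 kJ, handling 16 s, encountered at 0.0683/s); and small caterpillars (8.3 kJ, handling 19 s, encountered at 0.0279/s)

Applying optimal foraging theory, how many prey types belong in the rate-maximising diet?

4

Profitabilities (E/h, kJ/s): beetle larvae 1.49, spiders 0.756, weevils 0.544, small caterpillars 0.437. Add prey in this order while the next type's profitability exceeds the intake rate on those already taken.
Rate on top 1: 0.08004. spiders: 0.756 > 0.08004 → include.
Rate on top 2: 0.1526. weevils: 0.544 > 0.1526 → include.
Rate on top 3: 0.3403. small caterpillars: 0.437 > 0.3403 → include.
Optimal diet: beetle larvae, spiders, weevils, small caterpillars — 4 of 4 types.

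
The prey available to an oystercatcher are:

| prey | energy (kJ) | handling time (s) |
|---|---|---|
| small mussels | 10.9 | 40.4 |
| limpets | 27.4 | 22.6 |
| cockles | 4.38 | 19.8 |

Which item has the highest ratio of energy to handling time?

In descending order of E/h:
limpets: 27.4/22.6 = 1.21 kJ/s
small mussels: 10.9/40.4 = 0.27 kJ/s
cockles: 4.38/19.8 = 0.221 kJ/s

limpets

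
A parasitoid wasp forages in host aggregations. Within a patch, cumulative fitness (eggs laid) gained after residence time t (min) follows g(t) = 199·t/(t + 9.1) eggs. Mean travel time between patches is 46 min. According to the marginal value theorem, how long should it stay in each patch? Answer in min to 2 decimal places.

Maximise g(t)/(T+t): set derivative to zero → g'(t)(T+t) = g(t).
g'(t) = 199·9.1/(t + 9.1)². Setting 199·9.1/(t+9.1)² = 199t/[(t+9.1)(46+t)] gives 9.1(46+t) = t(t+9.1), so t² = 9.1×46 = 418.6.
t* = √418.6 = 20.46 min.

20.46 min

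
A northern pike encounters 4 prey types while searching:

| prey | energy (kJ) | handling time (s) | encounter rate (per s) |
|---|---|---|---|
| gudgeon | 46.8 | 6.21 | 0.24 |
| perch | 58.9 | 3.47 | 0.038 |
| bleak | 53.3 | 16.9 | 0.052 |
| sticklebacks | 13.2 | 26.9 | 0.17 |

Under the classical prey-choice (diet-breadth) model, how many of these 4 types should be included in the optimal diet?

Rank by E/h (kJ/s): perch 17, gudgeon 7.54, bleak 3.15, sticklebacks 0.491. Include each in turn until the next type's E/h falls below the running intake rate.
Rate on top 1: 1.977. gudgeon: 7.54 > 1.977 → include.
Rate on top 2: 5.137. bleak: 3.15 < 5.137 → exclude; stop.
Optimal diet: perch, gudgeon — 2 of 4 types.

2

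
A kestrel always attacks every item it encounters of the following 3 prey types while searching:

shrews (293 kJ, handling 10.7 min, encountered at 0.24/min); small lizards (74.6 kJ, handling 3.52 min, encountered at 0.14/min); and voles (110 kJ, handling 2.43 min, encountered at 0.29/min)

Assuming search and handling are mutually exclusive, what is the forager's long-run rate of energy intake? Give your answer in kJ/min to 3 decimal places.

R = Σλ_iE_i / (1 + Σλ_ih_i)
Numerator: 0.24×293 + 0.14×74.6 + 0.29×110 = 112.7
Denominator: 1 + 0.24×10.7 + 0.14×3.52 + 0.29×2.43 = 4.765
R = 112.7/4.765 = 23.64 kJ/min

23.642 kJ/min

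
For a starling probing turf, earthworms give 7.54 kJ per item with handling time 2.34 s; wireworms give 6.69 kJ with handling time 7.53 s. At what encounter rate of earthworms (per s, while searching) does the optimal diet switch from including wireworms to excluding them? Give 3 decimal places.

0.163 per s

At the threshold, the rate on earthworms alone equals the profitability of wireworms: λ·7.54/(1 + λ·2.34) = 6.69/7.53 = 0.8884.
Rearranging, λ(7.54 − 0.8884×2.34) = 0.8884, so λ = 0.8884/5.461 = 0.1627 per s.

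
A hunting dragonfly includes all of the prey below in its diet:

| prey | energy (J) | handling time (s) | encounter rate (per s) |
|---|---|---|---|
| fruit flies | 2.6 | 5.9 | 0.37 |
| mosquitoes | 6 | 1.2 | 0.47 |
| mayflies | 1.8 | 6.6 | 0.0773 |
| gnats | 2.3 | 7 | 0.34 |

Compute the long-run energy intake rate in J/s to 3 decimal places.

Energy encountered per unit search time: 0.37×2.6 + 0.47×6 + 0.0773×1.8 + 0.34×2.3 = 4.703 J/s.
Handling time per unit search time: 0.37×5.9 + 0.47×1.2 + 0.0773×6.6 + 0.34×7 = 5.637.
Rate = 4.703/(1 + 5.637) = 0.7086 J/s.

0.709 J/s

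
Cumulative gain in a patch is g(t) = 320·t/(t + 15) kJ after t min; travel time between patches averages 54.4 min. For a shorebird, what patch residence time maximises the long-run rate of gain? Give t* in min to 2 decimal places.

Maximise g(t)/(T+t): set derivative to zero → g'(t)(T+t) = g(t).
g'(t) = 320·15/(t + 15)². Setting 320·15/(t+15)² = 320t/[(t+15)(54.4+t)] gives 15(54.4+t) = t(t+15), so t² = 15×54.4 = 816.
t* = √816 = 28.57 min.

28.57 min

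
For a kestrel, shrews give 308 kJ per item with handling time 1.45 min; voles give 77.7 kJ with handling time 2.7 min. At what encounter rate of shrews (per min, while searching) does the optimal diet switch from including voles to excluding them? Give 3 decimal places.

Drop voles once their profitability E₂/h₂ falls below the rate achievable on shrews alone: E₂/h₂ = λE₁/(1 + λh₁).
Solve for λ: λE₁h₂ = E₂(1 + λh₁) → λ(E₁h₂ − E₂h₁) = E₂ → λ = E₂/(E₁h₂ − E₂h₁).
λ = 77.7/(308×2.7 − 77.7×1.45) = 77.7/718.9 = 0.1081 per min.

0.108 per min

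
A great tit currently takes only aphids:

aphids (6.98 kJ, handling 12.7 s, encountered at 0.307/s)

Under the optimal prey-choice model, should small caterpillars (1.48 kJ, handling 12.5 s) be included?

No

On aphids alone, R = ΣλE/(1+Σλh) = 2.143/4.899 = 0.4374 kJ/s.
small caterpillars: E/h = 1.48/12.5 = 0.1184 kJ/s.
Since 0.1184 < R, time spent handling small caterpillars is better spent searching.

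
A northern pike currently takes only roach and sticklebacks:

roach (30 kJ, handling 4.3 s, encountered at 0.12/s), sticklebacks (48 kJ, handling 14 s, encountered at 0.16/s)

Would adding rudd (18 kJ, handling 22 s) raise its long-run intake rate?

On roach and sticklebacks alone, R = ΣλE/(1+Σλh) = 11.28/3.756 = 3.003 kJ/s.
rudd: E/h = 18/22 = 0.8182 kJ/s.
Since 0.8182 < R, time spent handling rudd is better spent searching.

No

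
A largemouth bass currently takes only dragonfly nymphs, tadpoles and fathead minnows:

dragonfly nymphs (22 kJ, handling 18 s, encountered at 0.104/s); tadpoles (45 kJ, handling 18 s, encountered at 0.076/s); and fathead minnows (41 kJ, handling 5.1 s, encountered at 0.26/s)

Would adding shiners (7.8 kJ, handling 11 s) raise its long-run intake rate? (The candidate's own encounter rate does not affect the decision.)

Intake rate on the current diet: R = (0.104×22 + 0.076×45 + 0.26×41) / (1 + 0.104×18 + 0.076×18 + 0.26×5.1) = 16.37/5.566 = 2.941 kJ/s.
shiners: E/h = 7.8/11 = 0.7091 kJ/s.
0.7091 < 2.941, so adding shiners would lower the average — exclude it.

No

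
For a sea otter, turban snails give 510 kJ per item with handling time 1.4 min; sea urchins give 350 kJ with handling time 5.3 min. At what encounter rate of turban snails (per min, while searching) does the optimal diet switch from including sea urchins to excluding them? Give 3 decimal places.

0.158 per min

The zero-one rule: include sea urchins iff E₂/h₂ > λE₁/(1+λh₁). Equality gives the switch point.
λE₁h₂ = E₂ + λE₂h₁ ⇒ λ = E₂/(E₁h₂ − E₂h₁) = 350/(2703 − 490) = 0.1582 per min.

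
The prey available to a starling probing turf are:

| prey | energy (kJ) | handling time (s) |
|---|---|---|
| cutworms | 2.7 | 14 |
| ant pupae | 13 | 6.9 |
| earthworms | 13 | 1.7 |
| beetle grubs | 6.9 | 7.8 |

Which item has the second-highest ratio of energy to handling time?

ant pupae

In descending order of E/h:
earthworms: 13/1.7 = 7.65 kJ/s
ant pupae: 13/6.9 = 1.88 kJ/s
beetle grubs: 6.9/7.8 = 0.885 kJ/s
cutworms: 2.7/14 = 0.193 kJ/s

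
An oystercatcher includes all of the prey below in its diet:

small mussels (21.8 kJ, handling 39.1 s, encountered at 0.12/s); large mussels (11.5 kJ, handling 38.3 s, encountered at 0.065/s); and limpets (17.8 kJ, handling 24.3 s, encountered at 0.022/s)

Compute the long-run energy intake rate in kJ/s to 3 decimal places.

0.431 kJ/s

Energy encountered per unit search time: 0.12×21.8 + 0.065×11.5 + 0.022×17.8 = 3.755 kJ/s.
Handling time per unit search time: 0.12×39.1 + 0.065×38.3 + 0.022×24.3 = 7.716.
Rate = 3.755/(1 + 7.716) = 0.4308 kJ/s.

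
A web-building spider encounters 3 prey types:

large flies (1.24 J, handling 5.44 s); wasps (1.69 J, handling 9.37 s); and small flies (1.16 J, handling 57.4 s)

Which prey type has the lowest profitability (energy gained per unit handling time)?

small flies

In descending order of E/h:
large flies: 1.24/5.44 = 0.228 J/s
wasps: 1.69/9.37 = 0.18 J/s
small flies: 1.16/57.4 = 0.0202 J/s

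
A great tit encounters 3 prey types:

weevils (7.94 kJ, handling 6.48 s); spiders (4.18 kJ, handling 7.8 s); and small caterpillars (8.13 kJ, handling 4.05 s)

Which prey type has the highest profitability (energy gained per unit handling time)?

In descending order of E/h:
small caterpillars: 8.13/4.05 = 2.01 kJ/s
weevils: 7.94/6.48 = 1.23 kJ/s
spiders: 4.18/7.8 = 0.536 kJ/s

small caterpillars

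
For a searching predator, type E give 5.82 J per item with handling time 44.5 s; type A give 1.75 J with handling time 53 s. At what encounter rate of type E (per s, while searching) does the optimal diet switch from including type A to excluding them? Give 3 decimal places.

0.008 per s

At the threshold, the rate on type E alone equals the profitability of type A: λ·5.82/(1 + λ·44.5) = 1.75/53 = 0.03302.
Rearranging, λ(5.82 − 0.03302×44.5) = 0.03302, so λ = 0.03302/4.351 = 0.007589 per s.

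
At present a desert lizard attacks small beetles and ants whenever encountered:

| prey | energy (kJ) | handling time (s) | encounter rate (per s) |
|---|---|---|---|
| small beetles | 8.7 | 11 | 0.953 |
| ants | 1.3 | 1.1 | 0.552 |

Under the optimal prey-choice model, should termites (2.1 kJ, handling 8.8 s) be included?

No

Intake rate on the current diet: R = (0.953×8.7 + 0.552×1.3) / (1 + 0.953×11 + 0.552×1.1) = 9.009/12.09 = 0.7451 kJ/s.
termites: E/h = 2.1/8.8 = 0.2386 kJ/s.
Since 0.2386 < R, time spent handling termites is better spent searching.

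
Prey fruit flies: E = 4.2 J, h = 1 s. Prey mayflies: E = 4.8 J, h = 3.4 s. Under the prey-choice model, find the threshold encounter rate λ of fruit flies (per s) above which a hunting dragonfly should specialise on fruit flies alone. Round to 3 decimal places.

0.506 per s

At the threshold, the rate on fruit flies alone equals the profitability of mayflies: λ·4.2/(1 + λ·1) = 4.8/3.4 = 1.412.
Rearranging, λ(4.2 − 1.412×1) = 1.412, so λ = 1.412/2.788 = 0.5063 per s.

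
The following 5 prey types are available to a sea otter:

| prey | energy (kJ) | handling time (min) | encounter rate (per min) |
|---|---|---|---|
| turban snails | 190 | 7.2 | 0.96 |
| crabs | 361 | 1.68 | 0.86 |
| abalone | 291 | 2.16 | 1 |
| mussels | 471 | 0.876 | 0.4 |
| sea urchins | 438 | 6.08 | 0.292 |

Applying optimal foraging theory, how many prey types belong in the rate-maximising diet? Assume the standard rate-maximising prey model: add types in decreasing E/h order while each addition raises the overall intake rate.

Profitabilities (E/h, kJ/min): mussels 538, crabs 215, abalone 135, sea urchins 72, turban snails 26.4. Add prey in this order while the next type's profitability exceeds the intake rate on those already taken.
Rate on top 1: 139.5. crabs: 215 > 139.5 → include.
Rate on top 2: 178.5. abalone: 135 < 178.5 → exclude; stop.
Optimal diet: mussels, crabs — 2 of 5 types.

2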